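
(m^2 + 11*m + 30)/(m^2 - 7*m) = (m^2 + 11*m + 30)/(m*(m - 7))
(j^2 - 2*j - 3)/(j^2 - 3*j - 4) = (j - 3)/(j - 4)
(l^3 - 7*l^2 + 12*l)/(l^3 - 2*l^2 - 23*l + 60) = l/(l + 5)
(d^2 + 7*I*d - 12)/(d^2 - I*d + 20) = (d + 3*I)/(d - 5*I)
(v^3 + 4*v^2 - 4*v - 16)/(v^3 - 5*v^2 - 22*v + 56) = (v + 2)/(v - 7)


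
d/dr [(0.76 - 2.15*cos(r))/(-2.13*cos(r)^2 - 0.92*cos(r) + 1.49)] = (4.5795*cos(r)^2 - 3.2376*cos(r) + 2.5043)*sin(r)/(4.5369*cos(r)^4 + 3.9192*cos(r)^3 - 5.501*cos(r)^2 - 2.7416*cos(r) + 2.2201)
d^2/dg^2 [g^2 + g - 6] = 2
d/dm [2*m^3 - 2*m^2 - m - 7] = 6*m^2 - 4*m - 1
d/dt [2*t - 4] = 2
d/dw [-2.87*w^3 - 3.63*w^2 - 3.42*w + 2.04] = -8.61*w^2 - 7.26*w - 3.42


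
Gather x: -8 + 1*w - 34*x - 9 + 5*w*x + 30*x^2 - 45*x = w + 30*x^2 + x*(5*w - 79) - 17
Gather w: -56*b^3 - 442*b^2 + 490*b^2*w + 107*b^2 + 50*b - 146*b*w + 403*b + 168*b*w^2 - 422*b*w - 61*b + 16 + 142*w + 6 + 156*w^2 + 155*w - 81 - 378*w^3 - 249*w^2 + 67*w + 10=-56*b^3 - 335*b^2 + 392*b - 378*w^3 + w^2*(168*b - 93) + w*(490*b^2 - 568*b + 364) - 49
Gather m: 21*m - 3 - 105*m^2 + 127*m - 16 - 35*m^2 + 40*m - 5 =-140*m^2 + 188*m - 24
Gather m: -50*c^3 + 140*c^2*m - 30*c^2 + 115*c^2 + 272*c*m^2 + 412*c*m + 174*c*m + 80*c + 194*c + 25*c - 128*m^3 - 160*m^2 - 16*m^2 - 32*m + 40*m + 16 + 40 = -50*c^3 + 85*c^2 + 299*c - 128*m^3 + m^2*(272*c - 176) + m*(140*c^2 + 586*c + 8) + 56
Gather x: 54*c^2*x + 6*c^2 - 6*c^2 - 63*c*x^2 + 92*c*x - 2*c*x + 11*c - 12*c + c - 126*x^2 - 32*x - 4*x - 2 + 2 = x^2*(-63*c - 126) + x*(54*c^2 + 90*c - 36)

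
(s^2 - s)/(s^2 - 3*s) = (s - 1)/(s - 3)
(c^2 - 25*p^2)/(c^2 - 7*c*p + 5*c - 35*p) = (c^2 - 25*p^2)/(c^2 - 7*c*p + 5*c - 35*p)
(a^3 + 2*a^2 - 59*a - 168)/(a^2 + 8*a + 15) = (a^2 - a - 56)/(a + 5)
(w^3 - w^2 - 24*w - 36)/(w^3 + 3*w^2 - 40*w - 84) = (w + 3)/(w + 7)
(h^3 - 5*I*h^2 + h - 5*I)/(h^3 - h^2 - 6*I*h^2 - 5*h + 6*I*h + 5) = (h + I)/(h - 1)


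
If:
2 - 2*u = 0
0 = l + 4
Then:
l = -4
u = 1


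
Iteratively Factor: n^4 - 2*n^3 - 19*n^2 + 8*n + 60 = (n + 2)*(n^3 - 4*n^2 - 11*n + 30) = (n - 5)*(n + 2)*(n^2 + n - 6) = (n - 5)*(n + 2)*(n + 3)*(n - 2)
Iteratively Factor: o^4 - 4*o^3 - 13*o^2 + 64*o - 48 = (o - 3)*(o^3 - o^2 - 16*o + 16) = (o - 3)*(o + 4)*(o^2 - 5*o + 4) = (o - 3)*(o - 1)*(o + 4)*(o - 4)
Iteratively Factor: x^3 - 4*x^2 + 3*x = (x - 3)*(x^2 - x) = (x - 3)*(x - 1)*(x)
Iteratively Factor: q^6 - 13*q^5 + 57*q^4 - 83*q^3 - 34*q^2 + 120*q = (q - 2)*(q^5 - 11*q^4 + 35*q^3 - 13*q^2 - 60*q) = (q - 3)*(q - 2)*(q^4 - 8*q^3 + 11*q^2 + 20*q) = (q - 5)*(q - 3)*(q - 2)*(q^3 - 3*q^2 - 4*q) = (q - 5)*(q - 4)*(q - 3)*(q - 2)*(q^2 + q) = (q - 5)*(q - 4)*(q - 3)*(q - 2)*(q + 1)*(q)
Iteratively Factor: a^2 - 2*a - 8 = (a + 2)*(a - 4)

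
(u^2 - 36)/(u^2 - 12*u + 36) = (u + 6)/(u - 6)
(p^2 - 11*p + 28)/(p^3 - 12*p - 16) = (p - 7)/(p^2 + 4*p + 4)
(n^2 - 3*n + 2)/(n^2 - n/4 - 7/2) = 4*(n - 1)/(4*n + 7)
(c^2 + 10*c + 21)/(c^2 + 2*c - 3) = (c + 7)/(c - 1)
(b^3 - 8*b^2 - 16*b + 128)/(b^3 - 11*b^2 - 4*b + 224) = (b - 4)/(b - 7)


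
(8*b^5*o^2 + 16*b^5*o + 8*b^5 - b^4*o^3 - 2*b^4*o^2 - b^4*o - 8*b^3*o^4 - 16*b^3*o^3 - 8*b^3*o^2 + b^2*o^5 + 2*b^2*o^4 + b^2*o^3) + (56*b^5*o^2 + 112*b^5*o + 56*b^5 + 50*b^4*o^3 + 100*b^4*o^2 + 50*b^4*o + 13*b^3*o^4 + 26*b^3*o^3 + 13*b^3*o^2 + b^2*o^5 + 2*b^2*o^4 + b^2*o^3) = 64*b^5*o^2 + 128*b^5*o + 64*b^5 + 49*b^4*o^3 + 98*b^4*o^2 + 49*b^4*o + 5*b^3*o^4 + 10*b^3*o^3 + 5*b^3*o^2 + 2*b^2*o^5 + 4*b^2*o^4 + 2*b^2*o^3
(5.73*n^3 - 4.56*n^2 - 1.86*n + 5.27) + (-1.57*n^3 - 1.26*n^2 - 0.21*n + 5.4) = 4.16*n^3 - 5.82*n^2 - 2.07*n + 10.67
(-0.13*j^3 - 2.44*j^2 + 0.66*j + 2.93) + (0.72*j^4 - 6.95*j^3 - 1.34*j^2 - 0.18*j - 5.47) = 0.72*j^4 - 7.08*j^3 - 3.78*j^2 + 0.48*j - 2.54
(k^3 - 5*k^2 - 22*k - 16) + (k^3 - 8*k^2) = 2*k^3 - 13*k^2 - 22*k - 16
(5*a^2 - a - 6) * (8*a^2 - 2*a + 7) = 40*a^4 - 18*a^3 - 11*a^2 + 5*a - 42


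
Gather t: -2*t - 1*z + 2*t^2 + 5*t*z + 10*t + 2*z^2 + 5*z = 2*t^2 + t*(5*z + 8) + 2*z^2 + 4*z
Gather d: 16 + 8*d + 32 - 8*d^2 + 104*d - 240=-8*d^2 + 112*d - 192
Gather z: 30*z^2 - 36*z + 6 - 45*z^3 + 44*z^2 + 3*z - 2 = -45*z^3 + 74*z^2 - 33*z + 4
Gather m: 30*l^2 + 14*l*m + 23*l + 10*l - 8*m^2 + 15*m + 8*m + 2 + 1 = 30*l^2 + 33*l - 8*m^2 + m*(14*l + 23) + 3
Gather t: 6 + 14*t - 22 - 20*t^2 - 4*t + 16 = -20*t^2 + 10*t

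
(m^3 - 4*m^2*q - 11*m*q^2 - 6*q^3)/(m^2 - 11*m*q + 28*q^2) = (m^3 - 4*m^2*q - 11*m*q^2 - 6*q^3)/(m^2 - 11*m*q + 28*q^2)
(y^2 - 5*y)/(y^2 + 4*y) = (y - 5)/(y + 4)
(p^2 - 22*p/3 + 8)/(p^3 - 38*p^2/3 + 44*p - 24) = (3*p - 4)/(3*p^2 - 20*p + 12)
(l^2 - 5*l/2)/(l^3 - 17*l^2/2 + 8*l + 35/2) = l/(l^2 - 6*l - 7)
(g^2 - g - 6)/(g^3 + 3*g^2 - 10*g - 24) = 1/(g + 4)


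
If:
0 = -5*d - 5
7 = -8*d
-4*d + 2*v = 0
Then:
No Solution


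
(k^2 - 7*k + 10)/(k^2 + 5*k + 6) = (k^2 - 7*k + 10)/(k^2 + 5*k + 6)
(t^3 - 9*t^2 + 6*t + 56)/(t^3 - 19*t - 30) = (t^2 - 11*t + 28)/(t^2 - 2*t - 15)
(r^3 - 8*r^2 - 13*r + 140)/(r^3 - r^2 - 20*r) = (r - 7)/r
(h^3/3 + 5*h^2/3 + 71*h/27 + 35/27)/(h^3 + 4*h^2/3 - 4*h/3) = (9*h^3 + 45*h^2 + 71*h + 35)/(9*h*(3*h^2 + 4*h - 4))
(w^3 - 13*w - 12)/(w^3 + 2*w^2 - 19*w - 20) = (w + 3)/(w + 5)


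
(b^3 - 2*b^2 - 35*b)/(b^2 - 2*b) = (b^2 - 2*b - 35)/(b - 2)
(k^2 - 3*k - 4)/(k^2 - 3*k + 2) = (k^2 - 3*k - 4)/(k^2 - 3*k + 2)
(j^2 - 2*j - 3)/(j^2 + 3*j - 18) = (j + 1)/(j + 6)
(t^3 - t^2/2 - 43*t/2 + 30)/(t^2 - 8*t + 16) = (2*t^2 + 7*t - 15)/(2*(t - 4))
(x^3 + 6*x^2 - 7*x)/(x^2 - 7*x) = (x^2 + 6*x - 7)/(x - 7)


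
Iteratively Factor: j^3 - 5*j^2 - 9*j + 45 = (j - 5)*(j^2 - 9) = (j - 5)*(j + 3)*(j - 3)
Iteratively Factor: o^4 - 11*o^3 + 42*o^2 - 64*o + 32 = (o - 4)*(o^3 - 7*o^2 + 14*o - 8) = (o - 4)*(o - 2)*(o^2 - 5*o + 4) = (o - 4)^2*(o - 2)*(o - 1)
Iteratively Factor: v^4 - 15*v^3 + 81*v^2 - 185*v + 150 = (v - 3)*(v^3 - 12*v^2 + 45*v - 50) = (v - 5)*(v - 3)*(v^2 - 7*v + 10) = (v - 5)^2*(v - 3)*(v - 2)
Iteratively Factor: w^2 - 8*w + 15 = (w - 3)*(w - 5)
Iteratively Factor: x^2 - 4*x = (x)*(x - 4)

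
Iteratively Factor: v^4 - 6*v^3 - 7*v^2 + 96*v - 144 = (v + 4)*(v^3 - 10*v^2 + 33*v - 36) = (v - 3)*(v + 4)*(v^2 - 7*v + 12) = (v - 3)^2*(v + 4)*(v - 4)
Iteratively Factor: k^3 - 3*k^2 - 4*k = (k)*(k^2 - 3*k - 4) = k*(k + 1)*(k - 4)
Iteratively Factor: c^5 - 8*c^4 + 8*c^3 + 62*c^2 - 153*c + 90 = (c - 1)*(c^4 - 7*c^3 + c^2 + 63*c - 90) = (c - 5)*(c - 1)*(c^3 - 2*c^2 - 9*c + 18) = (c - 5)*(c - 3)*(c - 1)*(c^2 + c - 6) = (c - 5)*(c - 3)*(c - 2)*(c - 1)*(c + 3)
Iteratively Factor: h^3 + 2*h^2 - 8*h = (h)*(h^2 + 2*h - 8) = h*(h - 2)*(h + 4)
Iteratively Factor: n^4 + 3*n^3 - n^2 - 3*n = (n)*(n^3 + 3*n^2 - n - 3) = n*(n + 3)*(n^2 - 1) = n*(n - 1)*(n + 3)*(n + 1)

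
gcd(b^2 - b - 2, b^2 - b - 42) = 1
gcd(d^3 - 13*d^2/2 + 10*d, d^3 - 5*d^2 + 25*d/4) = d^2 - 5*d/2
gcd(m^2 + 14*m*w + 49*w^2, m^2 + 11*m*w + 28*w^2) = m + 7*w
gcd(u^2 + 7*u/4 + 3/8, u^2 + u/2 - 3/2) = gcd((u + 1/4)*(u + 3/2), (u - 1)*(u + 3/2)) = u + 3/2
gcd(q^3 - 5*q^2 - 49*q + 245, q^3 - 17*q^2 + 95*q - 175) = q^2 - 12*q + 35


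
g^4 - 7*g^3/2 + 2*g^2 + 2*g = g*(g - 2)^2*(g + 1/2)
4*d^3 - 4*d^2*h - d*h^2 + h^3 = (-2*d + h)*(-d + h)*(2*d + h)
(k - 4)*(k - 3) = k^2 - 7*k + 12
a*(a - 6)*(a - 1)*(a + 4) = a^4 - 3*a^3 - 22*a^2 + 24*a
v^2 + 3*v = v*(v + 3)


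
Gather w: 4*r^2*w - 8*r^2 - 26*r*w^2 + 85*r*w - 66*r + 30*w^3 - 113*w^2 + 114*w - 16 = -8*r^2 - 66*r + 30*w^3 + w^2*(-26*r - 113) + w*(4*r^2 + 85*r + 114) - 16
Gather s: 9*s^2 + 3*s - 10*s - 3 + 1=9*s^2 - 7*s - 2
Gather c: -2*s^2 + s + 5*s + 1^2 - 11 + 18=-2*s^2 + 6*s + 8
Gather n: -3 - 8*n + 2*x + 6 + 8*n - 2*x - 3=0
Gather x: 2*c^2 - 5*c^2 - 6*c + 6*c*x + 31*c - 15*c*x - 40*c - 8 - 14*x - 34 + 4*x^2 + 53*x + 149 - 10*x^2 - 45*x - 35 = -3*c^2 - 15*c - 6*x^2 + x*(-9*c - 6) + 72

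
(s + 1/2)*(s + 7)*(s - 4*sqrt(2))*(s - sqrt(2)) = s^4 - 5*sqrt(2)*s^3 + 15*s^3/2 - 75*sqrt(2)*s^2/2 + 23*s^2/2 - 35*sqrt(2)*s/2 + 60*s + 28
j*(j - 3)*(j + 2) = j^3 - j^2 - 6*j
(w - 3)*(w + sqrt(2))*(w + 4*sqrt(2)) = w^3 - 3*w^2 + 5*sqrt(2)*w^2 - 15*sqrt(2)*w + 8*w - 24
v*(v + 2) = v^2 + 2*v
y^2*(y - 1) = y^3 - y^2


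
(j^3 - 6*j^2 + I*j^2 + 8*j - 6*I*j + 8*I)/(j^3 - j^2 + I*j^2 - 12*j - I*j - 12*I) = (j - 2)/(j + 3)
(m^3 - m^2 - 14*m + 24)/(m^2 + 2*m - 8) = m - 3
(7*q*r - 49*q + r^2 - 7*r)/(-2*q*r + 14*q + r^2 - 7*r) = (-7*q - r)/(2*q - r)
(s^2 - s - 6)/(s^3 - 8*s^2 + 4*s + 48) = (s - 3)/(s^2 - 10*s + 24)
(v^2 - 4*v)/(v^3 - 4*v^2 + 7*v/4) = 4*(v - 4)/(4*v^2 - 16*v + 7)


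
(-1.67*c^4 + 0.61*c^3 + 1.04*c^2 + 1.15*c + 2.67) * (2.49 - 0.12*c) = 0.2004*c^5 - 4.2315*c^4 + 1.3941*c^3 + 2.4516*c^2 + 2.5431*c + 6.6483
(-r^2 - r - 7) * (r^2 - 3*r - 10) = -r^4 + 2*r^3 + 6*r^2 + 31*r + 70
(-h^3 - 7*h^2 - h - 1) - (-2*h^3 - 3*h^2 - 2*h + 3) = h^3 - 4*h^2 + h - 4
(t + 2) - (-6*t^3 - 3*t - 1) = 6*t^3 + 4*t + 3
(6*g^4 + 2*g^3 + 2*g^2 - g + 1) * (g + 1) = 6*g^5 + 8*g^4 + 4*g^3 + g^2 + 1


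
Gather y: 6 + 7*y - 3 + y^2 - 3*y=y^2 + 4*y + 3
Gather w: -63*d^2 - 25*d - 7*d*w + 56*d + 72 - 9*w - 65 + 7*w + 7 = -63*d^2 + 31*d + w*(-7*d - 2) + 14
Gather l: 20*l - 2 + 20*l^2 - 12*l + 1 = 20*l^2 + 8*l - 1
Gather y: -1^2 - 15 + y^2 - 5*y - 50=y^2 - 5*y - 66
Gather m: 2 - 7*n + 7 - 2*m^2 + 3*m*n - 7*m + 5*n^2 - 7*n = -2*m^2 + m*(3*n - 7) + 5*n^2 - 14*n + 9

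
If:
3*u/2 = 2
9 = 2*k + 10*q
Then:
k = 9/2 - 5*q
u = 4/3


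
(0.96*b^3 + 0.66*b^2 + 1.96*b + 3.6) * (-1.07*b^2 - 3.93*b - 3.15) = -1.0272*b^5 - 4.479*b^4 - 7.715*b^3 - 13.6338*b^2 - 20.322*b - 11.34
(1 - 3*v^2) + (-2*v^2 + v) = -5*v^2 + v + 1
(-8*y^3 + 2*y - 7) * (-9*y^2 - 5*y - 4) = 72*y^5 + 40*y^4 + 14*y^3 + 53*y^2 + 27*y + 28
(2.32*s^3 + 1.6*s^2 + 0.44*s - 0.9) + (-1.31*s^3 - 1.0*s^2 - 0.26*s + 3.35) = 1.01*s^3 + 0.6*s^2 + 0.18*s + 2.45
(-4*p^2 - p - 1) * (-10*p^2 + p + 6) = 40*p^4 + 6*p^3 - 15*p^2 - 7*p - 6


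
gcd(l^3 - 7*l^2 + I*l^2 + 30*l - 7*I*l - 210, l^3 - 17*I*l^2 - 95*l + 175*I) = l - 5*I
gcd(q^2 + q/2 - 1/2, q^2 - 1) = q + 1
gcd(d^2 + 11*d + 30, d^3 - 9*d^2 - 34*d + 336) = d + 6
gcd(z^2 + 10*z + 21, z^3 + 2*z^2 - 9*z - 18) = z + 3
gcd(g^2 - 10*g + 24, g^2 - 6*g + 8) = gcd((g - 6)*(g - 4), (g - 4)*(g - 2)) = g - 4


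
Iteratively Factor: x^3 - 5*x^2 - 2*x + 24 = (x - 4)*(x^2 - x - 6) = (x - 4)*(x + 2)*(x - 3)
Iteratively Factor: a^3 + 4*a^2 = (a)*(a^2 + 4*a) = a*(a + 4)*(a)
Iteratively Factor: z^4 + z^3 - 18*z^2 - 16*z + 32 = (z - 4)*(z^3 + 5*z^2 + 2*z - 8) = (z - 4)*(z + 4)*(z^2 + z - 2) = (z - 4)*(z - 1)*(z + 4)*(z + 2)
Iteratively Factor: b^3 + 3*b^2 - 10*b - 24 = (b + 4)*(b^2 - b - 6) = (b + 2)*(b + 4)*(b - 3)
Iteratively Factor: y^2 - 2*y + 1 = (y - 1)*(y - 1)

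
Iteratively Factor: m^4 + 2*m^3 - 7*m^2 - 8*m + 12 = (m + 3)*(m^3 - m^2 - 4*m + 4) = (m - 1)*(m + 3)*(m^2 - 4) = (m - 1)*(m + 2)*(m + 3)*(m - 2)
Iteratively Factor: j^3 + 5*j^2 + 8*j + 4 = (j + 2)*(j^2 + 3*j + 2) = (j + 1)*(j + 2)*(j + 2)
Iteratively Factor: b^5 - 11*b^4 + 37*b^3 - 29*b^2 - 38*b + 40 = (b - 5)*(b^4 - 6*b^3 + 7*b^2 + 6*b - 8) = (b - 5)*(b - 4)*(b^3 - 2*b^2 - b + 2) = (b - 5)*(b - 4)*(b + 1)*(b^2 - 3*b + 2) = (b - 5)*(b - 4)*(b - 1)*(b + 1)*(b - 2)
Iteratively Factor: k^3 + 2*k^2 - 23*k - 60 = (k + 3)*(k^2 - k - 20) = (k + 3)*(k + 4)*(k - 5)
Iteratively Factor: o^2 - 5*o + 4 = (o - 4)*(o - 1)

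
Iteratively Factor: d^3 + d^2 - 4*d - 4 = (d + 2)*(d^2 - d - 2) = (d - 2)*(d + 2)*(d + 1)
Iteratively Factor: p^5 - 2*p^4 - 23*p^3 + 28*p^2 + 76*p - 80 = (p - 2)*(p^4 - 23*p^2 - 18*p + 40) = (p - 2)*(p + 4)*(p^3 - 4*p^2 - 7*p + 10) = (p - 5)*(p - 2)*(p + 4)*(p^2 + p - 2) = (p - 5)*(p - 2)*(p + 2)*(p + 4)*(p - 1)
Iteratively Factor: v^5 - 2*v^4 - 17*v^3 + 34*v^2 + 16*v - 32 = (v - 2)*(v^4 - 17*v^2 + 16) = (v - 4)*(v - 2)*(v^3 + 4*v^2 - v - 4) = (v - 4)*(v - 2)*(v - 1)*(v^2 + 5*v + 4) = (v - 4)*(v - 2)*(v - 1)*(v + 4)*(v + 1)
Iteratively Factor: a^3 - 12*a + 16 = (a - 2)*(a^2 + 2*a - 8) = (a - 2)^2*(a + 4)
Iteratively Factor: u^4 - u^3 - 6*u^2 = (u)*(u^3 - u^2 - 6*u) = u*(u + 2)*(u^2 - 3*u) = u*(u - 3)*(u + 2)*(u)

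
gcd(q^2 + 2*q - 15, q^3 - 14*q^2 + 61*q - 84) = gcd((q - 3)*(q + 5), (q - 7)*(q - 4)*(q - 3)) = q - 3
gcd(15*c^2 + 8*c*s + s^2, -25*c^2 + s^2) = 5*c + s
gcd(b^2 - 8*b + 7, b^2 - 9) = 1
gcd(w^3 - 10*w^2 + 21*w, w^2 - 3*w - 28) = w - 7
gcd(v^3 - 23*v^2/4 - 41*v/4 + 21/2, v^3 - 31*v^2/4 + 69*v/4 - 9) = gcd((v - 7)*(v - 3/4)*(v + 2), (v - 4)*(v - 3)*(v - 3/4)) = v - 3/4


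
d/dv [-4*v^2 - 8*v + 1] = -8*v - 8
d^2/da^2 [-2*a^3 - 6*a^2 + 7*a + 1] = -12*a - 12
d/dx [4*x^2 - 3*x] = 8*x - 3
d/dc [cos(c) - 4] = -sin(c)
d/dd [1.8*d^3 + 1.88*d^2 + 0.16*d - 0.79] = 5.4*d^2 + 3.76*d + 0.16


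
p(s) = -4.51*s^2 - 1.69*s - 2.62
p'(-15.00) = 133.61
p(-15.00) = -992.02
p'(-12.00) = 106.55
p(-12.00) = -631.78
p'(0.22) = -3.67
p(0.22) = -3.21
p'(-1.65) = 13.19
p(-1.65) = -12.11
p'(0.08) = -2.41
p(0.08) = -2.78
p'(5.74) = -53.46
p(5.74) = -160.91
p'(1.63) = -16.39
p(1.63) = -17.36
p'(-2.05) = 16.80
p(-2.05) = -18.11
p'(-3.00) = 25.37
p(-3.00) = -38.14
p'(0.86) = -9.45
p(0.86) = -7.41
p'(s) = -9.02*s - 1.69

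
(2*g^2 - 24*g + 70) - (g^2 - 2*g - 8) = g^2 - 22*g + 78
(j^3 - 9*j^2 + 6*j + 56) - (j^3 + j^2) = -10*j^2 + 6*j + 56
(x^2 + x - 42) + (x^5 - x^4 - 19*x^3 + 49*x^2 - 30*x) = x^5 - x^4 - 19*x^3 + 50*x^2 - 29*x - 42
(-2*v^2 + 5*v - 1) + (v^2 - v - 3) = -v^2 + 4*v - 4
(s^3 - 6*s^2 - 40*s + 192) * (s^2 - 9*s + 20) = s^5 - 15*s^4 + 34*s^3 + 432*s^2 - 2528*s + 3840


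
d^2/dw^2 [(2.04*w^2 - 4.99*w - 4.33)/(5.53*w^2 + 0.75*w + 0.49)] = (5.6843418860808e-14*w^4 - 322.119182*w^3 - 827.65851*w^2 - 26.623632*w + 23.24201)/(169.112377*w^6 + 68.807025*w^5 + 54.285798*w^4 + 12.615525*w^3 + 4.810134*w^2 + 0.540225*w + 0.117649)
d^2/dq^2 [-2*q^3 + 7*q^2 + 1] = 14 - 12*q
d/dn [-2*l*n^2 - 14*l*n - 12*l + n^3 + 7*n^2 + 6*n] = -4*l*n - 14*l + 3*n^2 + 14*n + 6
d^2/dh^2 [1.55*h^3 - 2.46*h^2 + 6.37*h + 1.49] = 9.3*h - 4.92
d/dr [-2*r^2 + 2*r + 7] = 2 - 4*r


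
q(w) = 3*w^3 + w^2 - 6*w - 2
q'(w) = 9*w^2 + 2*w - 6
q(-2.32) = -20.16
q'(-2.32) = 37.80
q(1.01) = -3.95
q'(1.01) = 5.20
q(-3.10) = -63.16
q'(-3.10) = 74.29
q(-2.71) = -38.10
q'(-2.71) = 54.68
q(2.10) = 17.59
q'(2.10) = 37.89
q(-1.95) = -8.74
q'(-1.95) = 24.32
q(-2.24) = -17.26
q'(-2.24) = 34.68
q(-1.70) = -3.65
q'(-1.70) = 16.61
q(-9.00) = -2054.00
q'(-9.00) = 705.00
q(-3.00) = -56.00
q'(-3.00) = 69.00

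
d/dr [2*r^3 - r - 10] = 6*r^2 - 1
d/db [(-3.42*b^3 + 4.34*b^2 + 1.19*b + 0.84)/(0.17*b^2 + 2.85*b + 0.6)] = (-0.5814*b^4 - 19.494*b^3 + 6.0107*b^2 + 4.9224*b - 1.68)/(0.0289*b^4 + 0.969*b^3 + 8.3265*b^2 + 3.42*b + 0.36)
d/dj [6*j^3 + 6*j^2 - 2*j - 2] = 18*j^2 + 12*j - 2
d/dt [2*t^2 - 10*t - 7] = 4*t - 10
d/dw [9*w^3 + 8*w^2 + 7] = w*(27*w + 16)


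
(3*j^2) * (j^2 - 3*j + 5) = 3*j^4 - 9*j^3 + 15*j^2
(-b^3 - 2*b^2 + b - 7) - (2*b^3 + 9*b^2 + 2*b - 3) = -3*b^3 - 11*b^2 - b - 4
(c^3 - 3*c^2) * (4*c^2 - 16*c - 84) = 4*c^5 - 28*c^4 - 36*c^3 + 252*c^2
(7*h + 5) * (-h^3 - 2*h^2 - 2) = -7*h^4 - 19*h^3 - 10*h^2 - 14*h - 10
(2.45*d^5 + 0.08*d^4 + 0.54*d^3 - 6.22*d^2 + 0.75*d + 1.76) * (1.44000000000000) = 3.528*d^5 + 0.1152*d^4 + 0.7776*d^3 - 8.9568*d^2 + 1.08*d + 2.5344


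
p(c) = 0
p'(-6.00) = 0.00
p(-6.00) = 0.00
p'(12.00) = 0.00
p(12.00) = 0.00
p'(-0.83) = 0.00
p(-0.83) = 0.00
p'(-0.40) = 0.00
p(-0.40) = 0.00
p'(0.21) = 0.00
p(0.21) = 0.00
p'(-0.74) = 0.00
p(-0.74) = 0.00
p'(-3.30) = 0.00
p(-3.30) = 0.00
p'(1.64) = 0.00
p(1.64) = 0.00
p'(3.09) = 0.00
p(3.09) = 0.00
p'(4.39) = 0.00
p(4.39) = 0.00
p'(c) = 0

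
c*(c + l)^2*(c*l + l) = c^4*l + 2*c^3*l^2 + c^3*l + c^2*l^3 + 2*c^2*l^2 + c*l^3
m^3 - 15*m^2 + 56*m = m*(m - 8)*(m - 7)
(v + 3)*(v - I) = v^2 + 3*v - I*v - 3*I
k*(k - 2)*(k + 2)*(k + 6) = k^4 + 6*k^3 - 4*k^2 - 24*k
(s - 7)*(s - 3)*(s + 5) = s^3 - 5*s^2 - 29*s + 105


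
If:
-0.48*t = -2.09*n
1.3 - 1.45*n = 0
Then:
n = 0.90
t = 3.90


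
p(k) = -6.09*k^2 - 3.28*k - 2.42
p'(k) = -12.18*k - 3.28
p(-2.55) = -33.66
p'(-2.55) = 27.78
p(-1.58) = -12.44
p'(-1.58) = 15.96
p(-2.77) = -40.06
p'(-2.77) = 30.46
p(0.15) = -3.05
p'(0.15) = -5.11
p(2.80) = -59.35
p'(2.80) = -37.38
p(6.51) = -281.87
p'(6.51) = -82.57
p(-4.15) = -93.69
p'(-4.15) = 47.27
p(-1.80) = -16.25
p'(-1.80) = 18.64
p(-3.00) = -47.39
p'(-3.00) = 33.26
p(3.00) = -67.07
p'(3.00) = -39.82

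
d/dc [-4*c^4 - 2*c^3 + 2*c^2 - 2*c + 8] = -16*c^3 - 6*c^2 + 4*c - 2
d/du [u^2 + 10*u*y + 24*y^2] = 2*u + 10*y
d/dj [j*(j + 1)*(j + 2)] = 3*j^2 + 6*j + 2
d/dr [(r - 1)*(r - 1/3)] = 2*r - 4/3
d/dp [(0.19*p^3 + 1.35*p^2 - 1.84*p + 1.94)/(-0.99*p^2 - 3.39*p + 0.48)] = (-0.1881*p^4 - 1.2882*p^3 - 6.1245*p^2 + 5.1372*p + 5.6934)/(0.9801*p^4 + 6.7122*p^3 + 10.5417*p^2 - 3.2544*p + 0.2304)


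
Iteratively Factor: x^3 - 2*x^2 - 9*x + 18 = (x + 3)*(x^2 - 5*x + 6) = (x - 3)*(x + 3)*(x - 2)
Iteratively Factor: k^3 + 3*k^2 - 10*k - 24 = (k - 3)*(k^2 + 6*k + 8) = (k - 3)*(k + 2)*(k + 4)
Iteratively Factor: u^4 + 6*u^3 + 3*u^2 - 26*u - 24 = (u + 4)*(u^3 + 2*u^2 - 5*u - 6) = (u - 2)*(u + 4)*(u^2 + 4*u + 3) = (u - 2)*(u + 3)*(u + 4)*(u + 1)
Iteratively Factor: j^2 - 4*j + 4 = (j - 2)*(j - 2)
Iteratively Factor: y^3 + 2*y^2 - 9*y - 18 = (y + 2)*(y^2 - 9) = (y + 2)*(y + 3)*(y - 3)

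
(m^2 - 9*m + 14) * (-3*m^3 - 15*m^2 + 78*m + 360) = -3*m^5 + 12*m^4 + 171*m^3 - 552*m^2 - 2148*m + 5040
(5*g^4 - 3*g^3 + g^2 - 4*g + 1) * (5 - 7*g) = -35*g^5 + 46*g^4 - 22*g^3 + 33*g^2 - 27*g + 5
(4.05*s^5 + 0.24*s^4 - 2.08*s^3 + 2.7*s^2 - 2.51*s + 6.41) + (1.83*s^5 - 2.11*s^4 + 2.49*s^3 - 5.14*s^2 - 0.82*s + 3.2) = 5.88*s^5 - 1.87*s^4 + 0.41*s^3 - 2.44*s^2 - 3.33*s + 9.61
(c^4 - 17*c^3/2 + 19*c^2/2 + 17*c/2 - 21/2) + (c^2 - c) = c^4 - 17*c^3/2 + 21*c^2/2 + 15*c/2 - 21/2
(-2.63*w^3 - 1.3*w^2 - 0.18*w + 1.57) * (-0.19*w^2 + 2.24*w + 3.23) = 0.4997*w^5 - 5.6442*w^4 - 11.3727*w^3 - 4.9005*w^2 + 2.9354*w + 5.0711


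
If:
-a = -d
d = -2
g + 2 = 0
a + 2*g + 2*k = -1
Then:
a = -2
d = -2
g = -2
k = 5/2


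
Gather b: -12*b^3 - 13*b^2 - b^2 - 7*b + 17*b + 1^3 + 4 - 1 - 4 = -12*b^3 - 14*b^2 + 10*b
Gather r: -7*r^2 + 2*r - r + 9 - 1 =-7*r^2 + r + 8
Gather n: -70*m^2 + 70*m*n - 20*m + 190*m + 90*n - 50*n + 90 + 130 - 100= -70*m^2 + 170*m + n*(70*m + 40) + 120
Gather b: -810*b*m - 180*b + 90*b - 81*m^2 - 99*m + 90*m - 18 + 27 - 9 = b*(-810*m - 90) - 81*m^2 - 9*m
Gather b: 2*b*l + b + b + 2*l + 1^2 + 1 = b*(2*l + 2) + 2*l + 2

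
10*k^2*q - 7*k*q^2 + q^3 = q*(-5*k + q)*(-2*k + q)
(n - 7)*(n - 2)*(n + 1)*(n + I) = n^4 - 8*n^3 + I*n^3 + 5*n^2 - 8*I*n^2 + 14*n + 5*I*n + 14*I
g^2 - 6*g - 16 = (g - 8)*(g + 2)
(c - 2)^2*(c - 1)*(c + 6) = c^4 + c^3 - 22*c^2 + 44*c - 24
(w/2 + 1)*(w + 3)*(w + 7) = w^3/2 + 6*w^2 + 41*w/2 + 21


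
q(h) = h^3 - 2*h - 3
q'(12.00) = 430.00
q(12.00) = 1701.00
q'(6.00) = 106.00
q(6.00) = 201.00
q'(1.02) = 1.12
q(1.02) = -3.98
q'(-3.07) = 26.27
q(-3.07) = -25.79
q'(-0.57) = -1.03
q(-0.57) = -2.05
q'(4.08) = 47.94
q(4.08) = 56.76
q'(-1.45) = 4.31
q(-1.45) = -3.15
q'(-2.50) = 16.75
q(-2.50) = -13.62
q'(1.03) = 1.18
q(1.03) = -3.97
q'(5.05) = 74.51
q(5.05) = 115.69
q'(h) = 3*h^2 - 2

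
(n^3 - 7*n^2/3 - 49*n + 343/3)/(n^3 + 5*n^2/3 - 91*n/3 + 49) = (n - 7)/(n - 3)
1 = 1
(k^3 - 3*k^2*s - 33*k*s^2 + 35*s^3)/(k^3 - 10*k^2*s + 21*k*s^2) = (-k^2 - 4*k*s + 5*s^2)/(k*(-k + 3*s))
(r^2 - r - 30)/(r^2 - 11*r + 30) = (r + 5)/(r - 5)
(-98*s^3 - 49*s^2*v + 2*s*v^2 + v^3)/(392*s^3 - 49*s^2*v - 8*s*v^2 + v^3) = (-2*s - v)/(8*s - v)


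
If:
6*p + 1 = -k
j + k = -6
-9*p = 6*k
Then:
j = -19/3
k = 1/3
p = -2/9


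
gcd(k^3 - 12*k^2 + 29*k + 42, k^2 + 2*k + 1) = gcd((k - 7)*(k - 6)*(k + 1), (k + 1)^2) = k + 1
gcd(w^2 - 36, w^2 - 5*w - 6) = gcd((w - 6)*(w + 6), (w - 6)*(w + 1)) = w - 6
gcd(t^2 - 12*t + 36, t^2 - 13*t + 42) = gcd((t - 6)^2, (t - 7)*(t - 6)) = t - 6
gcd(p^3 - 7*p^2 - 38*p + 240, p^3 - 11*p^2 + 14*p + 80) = p^2 - 13*p + 40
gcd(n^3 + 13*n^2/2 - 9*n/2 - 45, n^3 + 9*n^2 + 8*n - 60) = n + 6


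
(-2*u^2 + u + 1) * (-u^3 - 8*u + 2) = 2*u^5 - u^4 + 15*u^3 - 12*u^2 - 6*u + 2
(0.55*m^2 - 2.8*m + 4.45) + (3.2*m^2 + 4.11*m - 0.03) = 3.75*m^2 + 1.31*m + 4.42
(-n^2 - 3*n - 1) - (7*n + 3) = -n^2 - 10*n - 4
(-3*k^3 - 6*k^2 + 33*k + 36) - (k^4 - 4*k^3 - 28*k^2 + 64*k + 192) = -k^4 + k^3 + 22*k^2 - 31*k - 156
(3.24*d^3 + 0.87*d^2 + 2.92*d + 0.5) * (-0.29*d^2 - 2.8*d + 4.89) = -0.9396*d^5 - 9.3243*d^4 + 12.5608*d^3 - 4.0667*d^2 + 12.8788*d + 2.445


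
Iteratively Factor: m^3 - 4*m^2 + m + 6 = (m - 2)*(m^2 - 2*m - 3) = (m - 2)*(m + 1)*(m - 3)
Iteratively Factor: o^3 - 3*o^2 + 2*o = (o - 2)*(o^2 - o) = (o - 2)*(o - 1)*(o)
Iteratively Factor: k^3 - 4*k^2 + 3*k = (k - 1)*(k^2 - 3*k) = (k - 3)*(k - 1)*(k)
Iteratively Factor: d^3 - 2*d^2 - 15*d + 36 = (d + 4)*(d^2 - 6*d + 9) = (d - 3)*(d + 4)*(d - 3)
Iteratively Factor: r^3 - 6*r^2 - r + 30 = (r - 5)*(r^2 - r - 6) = (r - 5)*(r - 3)*(r + 2)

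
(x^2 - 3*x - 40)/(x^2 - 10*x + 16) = (x + 5)/(x - 2)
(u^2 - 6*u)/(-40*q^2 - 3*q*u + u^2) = u*(6 - u)/(40*q^2 + 3*q*u - u^2)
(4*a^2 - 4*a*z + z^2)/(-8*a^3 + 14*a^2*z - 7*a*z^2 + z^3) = (-2*a + z)/(4*a^2 - 5*a*z + z^2)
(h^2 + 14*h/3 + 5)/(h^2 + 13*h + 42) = (h^2 + 14*h/3 + 5)/(h^2 + 13*h + 42)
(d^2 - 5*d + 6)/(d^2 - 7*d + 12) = (d - 2)/(d - 4)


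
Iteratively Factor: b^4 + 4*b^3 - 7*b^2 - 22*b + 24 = (b - 1)*(b^3 + 5*b^2 - 2*b - 24) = (b - 1)*(b + 4)*(b^2 + b - 6) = (b - 1)*(b + 3)*(b + 4)*(b - 2)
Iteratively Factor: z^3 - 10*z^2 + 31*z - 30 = (z - 2)*(z^2 - 8*z + 15) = (z - 3)*(z - 2)*(z - 5)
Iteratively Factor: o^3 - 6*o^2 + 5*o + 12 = (o - 4)*(o^2 - 2*o - 3) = (o - 4)*(o - 3)*(o + 1)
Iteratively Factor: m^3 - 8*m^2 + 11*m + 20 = (m - 5)*(m^2 - 3*m - 4) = (m - 5)*(m - 4)*(m + 1)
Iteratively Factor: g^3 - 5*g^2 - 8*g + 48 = (g - 4)*(g^2 - g - 12) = (g - 4)^2*(g + 3)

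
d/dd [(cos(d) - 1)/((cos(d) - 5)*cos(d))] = (sin(d) + 5*sin(d)/cos(d)^2 - 2*tan(d))/(cos(d) - 5)^2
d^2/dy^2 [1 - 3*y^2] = -6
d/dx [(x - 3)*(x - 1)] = 2*x - 4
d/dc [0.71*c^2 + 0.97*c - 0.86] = 1.42*c + 0.97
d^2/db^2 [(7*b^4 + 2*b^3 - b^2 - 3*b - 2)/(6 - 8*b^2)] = (-112*b^6 + 252*b^4 + 24*b^3 - 246*b^2 + 54*b + 33)/(64*b^6 - 144*b^4 + 108*b^2 - 27)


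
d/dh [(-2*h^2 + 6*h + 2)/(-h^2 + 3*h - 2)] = 6*(2*h - 3)/(h^2 - 3*h + 2)^2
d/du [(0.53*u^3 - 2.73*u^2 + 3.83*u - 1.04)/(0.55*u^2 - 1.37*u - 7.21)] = (0.2915*u^4 - 1.4522*u^3 - 9.8303*u^2 + 40.5106*u - 29.0391)/(0.3025*u^4 - 1.507*u^3 - 6.0541*u^2 + 19.7554*u + 51.9841)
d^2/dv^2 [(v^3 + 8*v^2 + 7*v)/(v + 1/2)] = 4*(4*v^3 + 6*v^2 + 3*v - 6)/(8*v^3 + 12*v^2 + 6*v + 1)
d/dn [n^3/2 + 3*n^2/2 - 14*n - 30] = 3*n^2/2 + 3*n - 14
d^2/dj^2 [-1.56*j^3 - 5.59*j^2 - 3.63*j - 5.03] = -9.36*j - 11.18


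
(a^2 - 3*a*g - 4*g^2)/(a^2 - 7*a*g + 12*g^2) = (a + g)/(a - 3*g)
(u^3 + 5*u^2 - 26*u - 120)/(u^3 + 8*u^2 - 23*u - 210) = (u + 4)/(u + 7)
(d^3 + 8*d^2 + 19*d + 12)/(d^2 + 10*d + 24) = (d^2 + 4*d + 3)/(d + 6)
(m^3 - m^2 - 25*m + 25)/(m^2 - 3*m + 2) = (m^2 - 25)/(m - 2)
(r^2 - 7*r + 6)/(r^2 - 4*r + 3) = (r - 6)/(r - 3)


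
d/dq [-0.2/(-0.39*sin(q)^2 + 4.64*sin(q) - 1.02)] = (0.928 - 0.156*sin(q))*cos(q)/(0.39*sin(q)^2 - 4.64*sin(q) + 1.02)^2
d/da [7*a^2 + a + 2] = 14*a + 1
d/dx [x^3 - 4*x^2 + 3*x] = 3*x^2 - 8*x + 3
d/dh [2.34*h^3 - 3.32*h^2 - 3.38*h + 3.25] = 7.02*h^2 - 6.64*h - 3.38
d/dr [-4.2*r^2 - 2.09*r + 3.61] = -8.4*r - 2.09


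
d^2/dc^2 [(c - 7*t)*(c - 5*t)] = 2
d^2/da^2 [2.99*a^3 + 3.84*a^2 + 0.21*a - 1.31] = 17.94*a + 7.68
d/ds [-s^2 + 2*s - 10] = 2 - 2*s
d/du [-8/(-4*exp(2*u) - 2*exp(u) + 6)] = (-16*exp(u) - 4)*exp(u)/(2*exp(2*u) + exp(u) - 3)^2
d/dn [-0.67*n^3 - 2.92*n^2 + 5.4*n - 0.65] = -2.01*n^2 - 5.84*n + 5.4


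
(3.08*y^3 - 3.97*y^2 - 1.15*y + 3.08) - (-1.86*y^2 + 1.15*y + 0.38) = 3.08*y^3 - 2.11*y^2 - 2.3*y + 2.7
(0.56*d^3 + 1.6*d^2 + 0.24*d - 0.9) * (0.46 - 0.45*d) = -0.252*d^4 - 0.4624*d^3 + 0.628*d^2 + 0.5154*d - 0.414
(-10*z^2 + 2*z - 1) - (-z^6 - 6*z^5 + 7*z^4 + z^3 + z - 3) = z^6 + 6*z^5 - 7*z^4 - z^3 - 10*z^2 + z + 2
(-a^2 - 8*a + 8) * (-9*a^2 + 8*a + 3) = 9*a^4 + 64*a^3 - 139*a^2 + 40*a + 24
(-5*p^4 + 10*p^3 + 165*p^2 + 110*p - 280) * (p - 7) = -5*p^5 + 45*p^4 + 95*p^3 - 1045*p^2 - 1050*p + 1960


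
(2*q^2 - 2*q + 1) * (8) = 16*q^2 - 16*q + 8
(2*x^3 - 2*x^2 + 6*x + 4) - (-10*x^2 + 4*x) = 2*x^3 + 8*x^2 + 2*x + 4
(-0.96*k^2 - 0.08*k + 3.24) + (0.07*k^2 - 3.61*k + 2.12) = -0.89*k^2 - 3.69*k + 5.36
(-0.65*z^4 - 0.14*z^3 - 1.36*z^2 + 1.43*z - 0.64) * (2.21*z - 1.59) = -1.4365*z^5 + 0.7241*z^4 - 2.783*z^3 + 5.3227*z^2 - 3.6881*z + 1.0176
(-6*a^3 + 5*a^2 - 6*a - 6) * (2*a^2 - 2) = -12*a^5 + 10*a^4 - 22*a^2 + 12*a + 12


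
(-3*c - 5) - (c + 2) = -4*c - 7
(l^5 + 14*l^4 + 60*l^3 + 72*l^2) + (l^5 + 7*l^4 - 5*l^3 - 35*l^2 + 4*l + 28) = 2*l^5 + 21*l^4 + 55*l^3 + 37*l^2 + 4*l + 28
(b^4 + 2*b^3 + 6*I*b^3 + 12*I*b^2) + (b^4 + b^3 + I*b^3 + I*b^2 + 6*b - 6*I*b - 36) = 2*b^4 + 3*b^3 + 7*I*b^3 + 13*I*b^2 + 6*b - 6*I*b - 36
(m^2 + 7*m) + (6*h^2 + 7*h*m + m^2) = 6*h^2 + 7*h*m + 2*m^2 + 7*m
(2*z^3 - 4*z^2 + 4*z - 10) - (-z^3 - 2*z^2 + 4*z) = 3*z^3 - 2*z^2 - 10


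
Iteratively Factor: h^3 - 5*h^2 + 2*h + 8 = (h + 1)*(h^2 - 6*h + 8) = (h - 4)*(h + 1)*(h - 2)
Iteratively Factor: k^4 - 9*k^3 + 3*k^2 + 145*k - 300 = (k + 4)*(k^3 - 13*k^2 + 55*k - 75) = (k - 5)*(k + 4)*(k^2 - 8*k + 15) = (k - 5)^2*(k + 4)*(k - 3)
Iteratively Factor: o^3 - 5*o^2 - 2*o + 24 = (o - 3)*(o^2 - 2*o - 8) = (o - 3)*(o + 2)*(o - 4)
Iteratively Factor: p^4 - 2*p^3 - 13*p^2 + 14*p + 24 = (p + 3)*(p^3 - 5*p^2 + 2*p + 8) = (p - 4)*(p + 3)*(p^2 - p - 2) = (p - 4)*(p + 1)*(p + 3)*(p - 2)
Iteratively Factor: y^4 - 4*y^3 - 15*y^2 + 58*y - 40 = (y - 1)*(y^3 - 3*y^2 - 18*y + 40) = (y - 2)*(y - 1)*(y^2 - y - 20) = (y - 2)*(y - 1)*(y + 4)*(y - 5)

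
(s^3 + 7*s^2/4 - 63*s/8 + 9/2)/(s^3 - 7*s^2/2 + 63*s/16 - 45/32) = 4*(s + 4)/(4*s - 5)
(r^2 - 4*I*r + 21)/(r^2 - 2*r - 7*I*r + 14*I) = (r + 3*I)/(r - 2)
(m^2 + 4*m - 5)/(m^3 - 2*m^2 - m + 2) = (m + 5)/(m^2 - m - 2)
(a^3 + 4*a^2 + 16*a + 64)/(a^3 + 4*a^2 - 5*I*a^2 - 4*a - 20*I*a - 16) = (a + 4*I)/(a - I)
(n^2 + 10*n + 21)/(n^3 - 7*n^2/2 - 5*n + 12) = 2*(n^2 + 10*n + 21)/(2*n^3 - 7*n^2 - 10*n + 24)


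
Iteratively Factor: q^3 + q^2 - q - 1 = (q + 1)*(q^2 - 1) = (q - 1)*(q + 1)*(q + 1)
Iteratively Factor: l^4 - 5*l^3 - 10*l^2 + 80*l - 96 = (l + 4)*(l^3 - 9*l^2 + 26*l - 24) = (l - 2)*(l + 4)*(l^2 - 7*l + 12) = (l - 4)*(l - 2)*(l + 4)*(l - 3)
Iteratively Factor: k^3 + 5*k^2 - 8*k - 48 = (k - 3)*(k^2 + 8*k + 16) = (k - 3)*(k + 4)*(k + 4)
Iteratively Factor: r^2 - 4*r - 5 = (r - 5)*(r + 1)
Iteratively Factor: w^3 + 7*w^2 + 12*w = (w + 3)*(w^2 + 4*w) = (w + 3)*(w + 4)*(w)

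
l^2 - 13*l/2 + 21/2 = (l - 7/2)*(l - 3)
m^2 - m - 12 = (m - 4)*(m + 3)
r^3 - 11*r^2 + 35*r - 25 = (r - 5)^2*(r - 1)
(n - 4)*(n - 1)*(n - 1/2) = n^3 - 11*n^2/2 + 13*n/2 - 2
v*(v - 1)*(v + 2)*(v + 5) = v^4 + 6*v^3 + 3*v^2 - 10*v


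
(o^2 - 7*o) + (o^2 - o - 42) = 2*o^2 - 8*o - 42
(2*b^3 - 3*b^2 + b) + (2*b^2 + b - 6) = 2*b^3 - b^2 + 2*b - 6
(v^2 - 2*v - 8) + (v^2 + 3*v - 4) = 2*v^2 + v - 12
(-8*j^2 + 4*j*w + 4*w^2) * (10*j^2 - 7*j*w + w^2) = -80*j^4 + 96*j^3*w + 4*j^2*w^2 - 24*j*w^3 + 4*w^4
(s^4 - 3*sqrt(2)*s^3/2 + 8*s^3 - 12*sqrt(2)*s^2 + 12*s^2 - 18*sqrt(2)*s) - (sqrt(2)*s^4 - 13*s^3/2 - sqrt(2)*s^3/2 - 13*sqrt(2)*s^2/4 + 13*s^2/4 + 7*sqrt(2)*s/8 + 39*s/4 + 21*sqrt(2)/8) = -sqrt(2)*s^4 + s^4 - sqrt(2)*s^3 + 29*s^3/2 - 35*sqrt(2)*s^2/4 + 35*s^2/4 - 151*sqrt(2)*s/8 - 39*s/4 - 21*sqrt(2)/8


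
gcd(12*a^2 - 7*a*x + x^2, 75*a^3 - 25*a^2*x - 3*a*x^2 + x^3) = -3*a + x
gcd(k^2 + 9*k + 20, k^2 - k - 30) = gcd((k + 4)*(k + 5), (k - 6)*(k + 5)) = k + 5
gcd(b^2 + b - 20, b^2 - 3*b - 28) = 1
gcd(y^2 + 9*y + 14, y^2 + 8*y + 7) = y + 7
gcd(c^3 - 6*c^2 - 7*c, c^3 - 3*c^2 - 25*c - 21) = c^2 - 6*c - 7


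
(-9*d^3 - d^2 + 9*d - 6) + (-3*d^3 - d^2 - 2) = -12*d^3 - 2*d^2 + 9*d - 8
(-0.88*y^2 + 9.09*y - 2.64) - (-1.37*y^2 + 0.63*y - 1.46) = 0.49*y^2 + 8.46*y - 1.18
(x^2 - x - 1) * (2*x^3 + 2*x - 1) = 2*x^5 - 2*x^4 - 3*x^2 - x + 1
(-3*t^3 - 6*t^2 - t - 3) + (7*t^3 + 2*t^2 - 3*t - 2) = 4*t^3 - 4*t^2 - 4*t - 5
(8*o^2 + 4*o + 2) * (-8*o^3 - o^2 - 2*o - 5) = -64*o^5 - 40*o^4 - 36*o^3 - 50*o^2 - 24*o - 10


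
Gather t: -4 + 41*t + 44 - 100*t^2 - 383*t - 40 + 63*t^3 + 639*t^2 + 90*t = 63*t^3 + 539*t^2 - 252*t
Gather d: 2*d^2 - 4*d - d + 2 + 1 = 2*d^2 - 5*d + 3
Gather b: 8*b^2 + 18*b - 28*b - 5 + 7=8*b^2 - 10*b + 2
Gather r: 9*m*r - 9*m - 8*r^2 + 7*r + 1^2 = -9*m - 8*r^2 + r*(9*m + 7) + 1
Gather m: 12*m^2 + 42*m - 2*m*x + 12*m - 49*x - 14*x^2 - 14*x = 12*m^2 + m*(54 - 2*x) - 14*x^2 - 63*x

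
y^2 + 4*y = y*(y + 4)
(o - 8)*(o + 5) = o^2 - 3*o - 40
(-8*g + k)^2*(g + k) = 64*g^3 + 48*g^2*k - 15*g*k^2 + k^3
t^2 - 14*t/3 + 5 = (t - 3)*(t - 5/3)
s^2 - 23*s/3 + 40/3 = (s - 5)*(s - 8/3)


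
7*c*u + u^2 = u*(7*c + u)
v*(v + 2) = v^2 + 2*v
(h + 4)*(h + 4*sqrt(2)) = h^2 + 4*h + 4*sqrt(2)*h + 16*sqrt(2)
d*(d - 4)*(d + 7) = d^3 + 3*d^2 - 28*d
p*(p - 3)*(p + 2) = p^3 - p^2 - 6*p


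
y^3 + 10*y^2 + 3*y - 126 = (y - 3)*(y + 6)*(y + 7)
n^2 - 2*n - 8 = (n - 4)*(n + 2)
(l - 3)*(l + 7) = l^2 + 4*l - 21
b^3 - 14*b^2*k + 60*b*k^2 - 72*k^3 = (b - 6*k)^2*(b - 2*k)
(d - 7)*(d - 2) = d^2 - 9*d + 14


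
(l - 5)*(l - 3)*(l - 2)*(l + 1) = l^4 - 9*l^3 + 21*l^2 + l - 30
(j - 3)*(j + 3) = j^2 - 9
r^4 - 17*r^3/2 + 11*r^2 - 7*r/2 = r*(r - 7)*(r - 1)*(r - 1/2)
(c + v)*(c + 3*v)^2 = c^3 + 7*c^2*v + 15*c*v^2 + 9*v^3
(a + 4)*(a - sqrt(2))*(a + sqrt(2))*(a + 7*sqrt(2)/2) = a^4 + 4*a^3 + 7*sqrt(2)*a^3/2 - 2*a^2 + 14*sqrt(2)*a^2 - 7*sqrt(2)*a - 8*a - 28*sqrt(2)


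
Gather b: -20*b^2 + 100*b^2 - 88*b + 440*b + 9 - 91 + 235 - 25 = 80*b^2 + 352*b + 128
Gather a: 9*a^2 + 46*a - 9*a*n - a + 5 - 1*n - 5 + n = 9*a^2 + a*(45 - 9*n)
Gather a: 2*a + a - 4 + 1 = 3*a - 3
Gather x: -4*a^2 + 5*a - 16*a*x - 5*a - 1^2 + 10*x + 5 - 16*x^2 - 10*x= -4*a^2 - 16*a*x - 16*x^2 + 4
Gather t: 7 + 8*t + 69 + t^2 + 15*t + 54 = t^2 + 23*t + 130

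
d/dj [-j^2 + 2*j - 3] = 2 - 2*j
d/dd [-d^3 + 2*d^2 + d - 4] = -3*d^2 + 4*d + 1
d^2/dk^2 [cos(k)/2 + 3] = -cos(k)/2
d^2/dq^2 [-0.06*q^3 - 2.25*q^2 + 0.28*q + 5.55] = -0.36*q - 4.5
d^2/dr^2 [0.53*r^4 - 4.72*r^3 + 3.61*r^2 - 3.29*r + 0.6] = 6.36*r^2 - 28.32*r + 7.22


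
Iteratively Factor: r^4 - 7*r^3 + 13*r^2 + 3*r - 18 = (r - 3)*(r^3 - 4*r^2 + r + 6) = (r - 3)^2*(r^2 - r - 2) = (r - 3)^2*(r - 2)*(r + 1)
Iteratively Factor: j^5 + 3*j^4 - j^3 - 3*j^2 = (j + 1)*(j^4 + 2*j^3 - 3*j^2) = j*(j + 1)*(j^3 + 2*j^2 - 3*j) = j*(j + 1)*(j + 3)*(j^2 - j) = j^2*(j + 1)*(j + 3)*(j - 1)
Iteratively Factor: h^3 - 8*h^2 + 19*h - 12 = (h - 4)*(h^2 - 4*h + 3) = (h - 4)*(h - 3)*(h - 1)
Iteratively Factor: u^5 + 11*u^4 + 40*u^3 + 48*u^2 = (u + 4)*(u^4 + 7*u^3 + 12*u^2) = u*(u + 4)*(u^3 + 7*u^2 + 12*u) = u^2*(u + 4)*(u^2 + 7*u + 12) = u^2*(u + 4)^2*(u + 3)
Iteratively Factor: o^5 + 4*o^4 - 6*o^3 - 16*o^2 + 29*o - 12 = (o - 1)*(o^4 + 5*o^3 - o^2 - 17*o + 12) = (o - 1)*(o + 4)*(o^3 + o^2 - 5*o + 3) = (o - 1)^2*(o + 4)*(o^2 + 2*o - 3) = (o - 1)^3*(o + 4)*(o + 3)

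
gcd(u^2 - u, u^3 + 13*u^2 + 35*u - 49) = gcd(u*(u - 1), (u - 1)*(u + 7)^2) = u - 1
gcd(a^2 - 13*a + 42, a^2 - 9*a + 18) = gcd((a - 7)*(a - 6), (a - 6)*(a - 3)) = a - 6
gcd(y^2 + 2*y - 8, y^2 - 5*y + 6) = y - 2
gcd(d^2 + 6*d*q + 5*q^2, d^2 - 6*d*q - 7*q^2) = d + q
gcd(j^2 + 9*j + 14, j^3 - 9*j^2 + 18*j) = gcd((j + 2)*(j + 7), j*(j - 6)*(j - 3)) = 1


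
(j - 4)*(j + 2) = j^2 - 2*j - 8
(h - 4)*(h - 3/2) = h^2 - 11*h/2 + 6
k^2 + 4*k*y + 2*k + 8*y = (k + 2)*(k + 4*y)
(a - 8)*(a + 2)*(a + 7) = a^3 + a^2 - 58*a - 112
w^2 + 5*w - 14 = (w - 2)*(w + 7)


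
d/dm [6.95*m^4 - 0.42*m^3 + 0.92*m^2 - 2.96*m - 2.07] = 27.8*m^3 - 1.26*m^2 + 1.84*m - 2.96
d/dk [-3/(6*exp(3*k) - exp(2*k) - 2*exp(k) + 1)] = 6*(9*exp(2*k) - exp(k) - 1)*exp(k)/(6*exp(3*k) - exp(2*k) - 2*exp(k) + 1)^2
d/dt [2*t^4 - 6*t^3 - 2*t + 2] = 8*t^3 - 18*t^2 - 2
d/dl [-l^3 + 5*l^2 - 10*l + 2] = -3*l^2 + 10*l - 10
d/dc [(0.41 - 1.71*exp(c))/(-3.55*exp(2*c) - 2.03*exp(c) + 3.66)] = (-6.0705*exp(2*c) + 2.911*exp(c) - 5.4263)*exp(c)/(12.6025*exp(4*c) + 14.413*exp(3*c) - 21.8651*exp(2*c) - 14.8596*exp(c) + 13.3956)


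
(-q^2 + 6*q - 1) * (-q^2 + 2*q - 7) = q^4 - 8*q^3 + 20*q^2 - 44*q + 7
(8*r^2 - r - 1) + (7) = 8*r^2 - r + 6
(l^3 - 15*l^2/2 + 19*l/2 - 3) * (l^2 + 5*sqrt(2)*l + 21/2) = l^5 - 15*l^4/2 + 5*sqrt(2)*l^4 - 75*sqrt(2)*l^3/2 + 20*l^3 - 327*l^2/4 + 95*sqrt(2)*l^2/2 - 15*sqrt(2)*l + 399*l/4 - 63/2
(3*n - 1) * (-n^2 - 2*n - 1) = -3*n^3 - 5*n^2 - n + 1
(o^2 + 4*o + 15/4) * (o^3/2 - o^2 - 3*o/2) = o^5/2 + o^4 - 29*o^3/8 - 39*o^2/4 - 45*o/8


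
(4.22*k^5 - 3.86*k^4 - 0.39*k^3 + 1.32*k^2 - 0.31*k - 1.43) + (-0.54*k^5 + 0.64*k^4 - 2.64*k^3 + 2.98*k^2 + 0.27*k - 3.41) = 3.68*k^5 - 3.22*k^4 - 3.03*k^3 + 4.3*k^2 - 0.04*k - 4.84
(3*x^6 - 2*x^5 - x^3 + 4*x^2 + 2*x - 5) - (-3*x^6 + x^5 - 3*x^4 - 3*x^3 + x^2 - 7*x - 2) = 6*x^6 - 3*x^5 + 3*x^4 + 2*x^3 + 3*x^2 + 9*x - 3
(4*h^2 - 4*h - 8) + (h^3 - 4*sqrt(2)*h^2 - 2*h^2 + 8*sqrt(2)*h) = h^3 - 4*sqrt(2)*h^2 + 2*h^2 - 4*h + 8*sqrt(2)*h - 8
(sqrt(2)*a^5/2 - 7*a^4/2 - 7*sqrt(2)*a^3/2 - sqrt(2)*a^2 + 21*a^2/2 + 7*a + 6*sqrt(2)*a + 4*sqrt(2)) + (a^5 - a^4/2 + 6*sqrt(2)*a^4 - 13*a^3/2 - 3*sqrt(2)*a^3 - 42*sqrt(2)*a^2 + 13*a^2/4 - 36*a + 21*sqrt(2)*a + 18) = sqrt(2)*a^5/2 + a^5 - 4*a^4 + 6*sqrt(2)*a^4 - 13*sqrt(2)*a^3/2 - 13*a^3/2 - 43*sqrt(2)*a^2 + 55*a^2/4 - 29*a + 27*sqrt(2)*a + 4*sqrt(2) + 18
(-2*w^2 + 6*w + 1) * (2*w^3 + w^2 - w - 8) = -4*w^5 + 10*w^4 + 10*w^3 + 11*w^2 - 49*w - 8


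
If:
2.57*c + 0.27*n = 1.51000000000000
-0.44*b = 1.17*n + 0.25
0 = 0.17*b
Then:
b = 0.00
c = 0.61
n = -0.21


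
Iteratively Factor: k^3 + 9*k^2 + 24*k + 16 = (k + 4)*(k^2 + 5*k + 4) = (k + 1)*(k + 4)*(k + 4)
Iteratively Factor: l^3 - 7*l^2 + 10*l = (l - 2)*(l^2 - 5*l) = l*(l - 2)*(l - 5)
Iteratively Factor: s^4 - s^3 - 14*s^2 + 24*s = (s - 2)*(s^3 + s^2 - 12*s) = s*(s - 2)*(s^2 + s - 12) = s*(s - 2)*(s + 4)*(s - 3)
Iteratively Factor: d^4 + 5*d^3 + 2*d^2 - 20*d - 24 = (d + 2)*(d^3 + 3*d^2 - 4*d - 12) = (d - 2)*(d + 2)*(d^2 + 5*d + 6) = (d - 2)*(d + 2)^2*(d + 3)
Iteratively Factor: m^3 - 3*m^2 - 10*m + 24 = (m + 3)*(m^2 - 6*m + 8) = (m - 4)*(m + 3)*(m - 2)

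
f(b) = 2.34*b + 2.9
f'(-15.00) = 2.34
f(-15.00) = -32.20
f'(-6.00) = 2.34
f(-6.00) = -11.14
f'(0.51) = 2.34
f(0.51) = 4.09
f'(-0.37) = 2.34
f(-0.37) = 2.03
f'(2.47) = 2.34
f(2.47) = 8.68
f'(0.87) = 2.34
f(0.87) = 4.94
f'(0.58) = 2.34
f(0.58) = 4.26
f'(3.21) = 2.34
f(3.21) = 10.41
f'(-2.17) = 2.34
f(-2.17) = -2.18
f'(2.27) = 2.34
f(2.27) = 8.21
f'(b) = 2.34000000000000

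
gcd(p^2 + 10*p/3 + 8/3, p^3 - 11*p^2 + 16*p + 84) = p + 2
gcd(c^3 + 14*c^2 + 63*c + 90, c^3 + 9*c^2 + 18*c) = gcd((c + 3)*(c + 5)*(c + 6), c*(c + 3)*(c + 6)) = c^2 + 9*c + 18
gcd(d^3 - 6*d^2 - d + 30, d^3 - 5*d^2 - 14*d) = d + 2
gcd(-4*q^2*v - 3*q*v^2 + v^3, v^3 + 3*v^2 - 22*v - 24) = 1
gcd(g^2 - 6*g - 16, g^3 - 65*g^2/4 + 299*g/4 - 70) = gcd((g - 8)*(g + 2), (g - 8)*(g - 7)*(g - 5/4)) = g - 8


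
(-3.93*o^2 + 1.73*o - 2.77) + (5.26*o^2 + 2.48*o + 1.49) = 1.33*o^2 + 4.21*o - 1.28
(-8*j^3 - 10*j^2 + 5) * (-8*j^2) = 64*j^5 + 80*j^4 - 40*j^2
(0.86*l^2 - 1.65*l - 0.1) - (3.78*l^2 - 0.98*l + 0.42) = -2.92*l^2 - 0.67*l - 0.52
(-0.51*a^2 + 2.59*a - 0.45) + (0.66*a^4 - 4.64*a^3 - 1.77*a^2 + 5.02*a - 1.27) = 0.66*a^4 - 4.64*a^3 - 2.28*a^2 + 7.61*a - 1.72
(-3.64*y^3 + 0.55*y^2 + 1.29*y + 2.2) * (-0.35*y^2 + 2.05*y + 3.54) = 1.274*y^5 - 7.6545*y^4 - 12.2096*y^3 + 3.8215*y^2 + 9.0766*y + 7.788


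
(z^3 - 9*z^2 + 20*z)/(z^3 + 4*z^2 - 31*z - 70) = z*(z - 4)/(z^2 + 9*z + 14)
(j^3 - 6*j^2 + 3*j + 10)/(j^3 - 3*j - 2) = (j - 5)/(j + 1)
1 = 1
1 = 1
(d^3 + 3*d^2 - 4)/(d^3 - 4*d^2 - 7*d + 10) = (d + 2)/(d - 5)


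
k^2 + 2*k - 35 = (k - 5)*(k + 7)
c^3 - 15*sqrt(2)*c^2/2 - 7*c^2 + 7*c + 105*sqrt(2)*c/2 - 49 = (c - 7)*(c - 7*sqrt(2))*(c - sqrt(2)/2)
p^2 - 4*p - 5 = (p - 5)*(p + 1)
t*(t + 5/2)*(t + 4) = t^3 + 13*t^2/2 + 10*t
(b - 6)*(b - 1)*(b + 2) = b^3 - 5*b^2 - 8*b + 12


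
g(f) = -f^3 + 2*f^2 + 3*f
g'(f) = -3*f^2 + 4*f + 3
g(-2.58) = 22.75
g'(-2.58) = -27.29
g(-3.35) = 49.99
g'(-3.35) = -44.07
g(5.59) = -95.41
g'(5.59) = -68.38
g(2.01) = 5.99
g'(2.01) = -1.08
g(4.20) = -26.21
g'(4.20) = -33.12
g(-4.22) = 98.11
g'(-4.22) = -67.31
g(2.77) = 2.40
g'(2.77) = -8.94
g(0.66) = 2.56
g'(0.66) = 4.33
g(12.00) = -1404.00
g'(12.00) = -381.00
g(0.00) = 0.00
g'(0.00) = 3.00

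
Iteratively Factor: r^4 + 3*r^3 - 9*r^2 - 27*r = (r)*(r^3 + 3*r^2 - 9*r - 27) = r*(r + 3)*(r^2 - 9) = r*(r + 3)^2*(r - 3)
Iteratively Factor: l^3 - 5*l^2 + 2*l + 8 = (l - 4)*(l^2 - l - 2) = (l - 4)*(l - 2)*(l + 1)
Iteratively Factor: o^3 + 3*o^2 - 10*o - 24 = (o + 2)*(o^2 + o - 12) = (o + 2)*(o + 4)*(o - 3)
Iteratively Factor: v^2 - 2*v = (v - 2)*(v)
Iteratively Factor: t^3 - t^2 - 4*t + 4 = (t + 2)*(t^2 - 3*t + 2) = (t - 2)*(t + 2)*(t - 1)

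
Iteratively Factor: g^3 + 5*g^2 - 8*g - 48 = (g + 4)*(g^2 + g - 12) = (g + 4)^2*(g - 3)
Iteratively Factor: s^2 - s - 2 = (s - 2)*(s + 1)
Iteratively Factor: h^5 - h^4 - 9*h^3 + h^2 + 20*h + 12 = (h + 1)*(h^4 - 2*h^3 - 7*h^2 + 8*h + 12) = (h - 3)*(h + 1)*(h^3 + h^2 - 4*h - 4) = (h - 3)*(h - 2)*(h + 1)*(h^2 + 3*h + 2) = (h - 3)*(h - 2)*(h + 1)*(h + 2)*(h + 1)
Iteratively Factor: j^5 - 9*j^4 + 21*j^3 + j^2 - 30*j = (j)*(j^4 - 9*j^3 + 21*j^2 + j - 30) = j*(j - 5)*(j^3 - 4*j^2 + j + 6) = j*(j - 5)*(j - 2)*(j^2 - 2*j - 3) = j*(j - 5)*(j - 3)*(j - 2)*(j + 1)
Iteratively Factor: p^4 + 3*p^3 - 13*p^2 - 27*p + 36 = (p - 3)*(p^3 + 6*p^2 + 5*p - 12) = (p - 3)*(p + 3)*(p^2 + 3*p - 4) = (p - 3)*(p + 3)*(p + 4)*(p - 1)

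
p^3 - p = p*(p - 1)*(p + 1)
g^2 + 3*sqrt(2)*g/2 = g*(g + 3*sqrt(2)/2)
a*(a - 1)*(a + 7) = a^3 + 6*a^2 - 7*a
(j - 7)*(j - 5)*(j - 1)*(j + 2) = j^4 - 11*j^3 + 21*j^2 + 59*j - 70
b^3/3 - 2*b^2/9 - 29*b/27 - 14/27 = (b/3 + 1/3)*(b - 7/3)*(b + 2/3)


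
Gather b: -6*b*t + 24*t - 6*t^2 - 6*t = -6*b*t - 6*t^2 + 18*t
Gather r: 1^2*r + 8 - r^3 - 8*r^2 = -r^3 - 8*r^2 + r + 8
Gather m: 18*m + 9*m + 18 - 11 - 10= 27*m - 3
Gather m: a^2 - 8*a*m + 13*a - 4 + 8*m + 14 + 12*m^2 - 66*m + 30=a^2 + 13*a + 12*m^2 + m*(-8*a - 58) + 40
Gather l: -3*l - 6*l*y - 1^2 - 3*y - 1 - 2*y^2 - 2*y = l*(-6*y - 3) - 2*y^2 - 5*y - 2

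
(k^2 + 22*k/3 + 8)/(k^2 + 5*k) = (k^2 + 22*k/3 + 8)/(k*(k + 5))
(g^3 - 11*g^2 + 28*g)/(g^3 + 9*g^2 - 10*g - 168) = g*(g - 7)/(g^2 + 13*g + 42)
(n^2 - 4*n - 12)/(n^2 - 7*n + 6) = (n + 2)/(n - 1)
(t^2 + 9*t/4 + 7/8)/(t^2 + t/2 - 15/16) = 2*(8*t^2 + 18*t + 7)/(16*t^2 + 8*t - 15)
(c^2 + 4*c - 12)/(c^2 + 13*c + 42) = (c - 2)/(c + 7)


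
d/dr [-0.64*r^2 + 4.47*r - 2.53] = 4.47 - 1.28*r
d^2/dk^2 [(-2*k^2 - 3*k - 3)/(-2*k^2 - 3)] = (24*k^3 - 108*k)/(8*k^6 + 36*k^4 + 54*k^2 + 27)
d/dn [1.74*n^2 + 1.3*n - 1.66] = 3.48*n + 1.3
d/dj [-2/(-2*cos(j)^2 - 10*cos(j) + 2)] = (2*cos(j) + 5)*sin(j)/(-sin(j)^2 + 5*cos(j))^2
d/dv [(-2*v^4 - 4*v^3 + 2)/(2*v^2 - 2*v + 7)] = 4*(-2*v^5 + v^4 - 10*v^3 - 21*v^2 - 2*v + 1)/(4*v^4 - 8*v^3 + 32*v^2 - 28*v + 49)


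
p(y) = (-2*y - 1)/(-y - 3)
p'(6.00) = 0.06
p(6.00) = 1.44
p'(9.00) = 0.03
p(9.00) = 1.58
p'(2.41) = 0.17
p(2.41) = 1.08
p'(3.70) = 0.11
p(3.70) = 1.25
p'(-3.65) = 11.83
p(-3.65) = 9.69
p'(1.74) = 0.22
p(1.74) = 0.95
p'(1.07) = 0.30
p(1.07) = 0.77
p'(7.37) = 0.05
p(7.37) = 1.52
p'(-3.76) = 8.66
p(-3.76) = 8.58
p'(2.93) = 0.14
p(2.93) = 1.16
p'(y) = (-2*y - 1)/(-y - 3)^2 - 2/(-y - 3)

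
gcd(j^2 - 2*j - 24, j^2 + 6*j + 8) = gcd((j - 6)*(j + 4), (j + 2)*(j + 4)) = j + 4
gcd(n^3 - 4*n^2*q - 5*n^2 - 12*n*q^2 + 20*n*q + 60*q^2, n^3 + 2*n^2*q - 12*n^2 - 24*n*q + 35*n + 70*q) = n^2 + 2*n*q - 5*n - 10*q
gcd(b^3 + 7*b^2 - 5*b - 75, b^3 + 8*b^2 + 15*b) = b + 5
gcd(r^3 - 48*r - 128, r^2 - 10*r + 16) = r - 8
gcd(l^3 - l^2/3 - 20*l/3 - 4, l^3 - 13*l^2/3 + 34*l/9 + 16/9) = 1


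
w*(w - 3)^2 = w^3 - 6*w^2 + 9*w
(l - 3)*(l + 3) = l^2 - 9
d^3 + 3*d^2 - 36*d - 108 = (d - 6)*(d + 3)*(d + 6)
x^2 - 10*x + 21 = (x - 7)*(x - 3)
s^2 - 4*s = s*(s - 4)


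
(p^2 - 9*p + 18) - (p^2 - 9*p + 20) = -2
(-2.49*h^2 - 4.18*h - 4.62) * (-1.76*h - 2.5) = 4.3824*h^3 + 13.5818*h^2 + 18.5812*h + 11.55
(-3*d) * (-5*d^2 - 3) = 15*d^3 + 9*d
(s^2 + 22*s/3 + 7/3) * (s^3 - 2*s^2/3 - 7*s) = s^5 + 20*s^4/3 - 86*s^3/9 - 476*s^2/9 - 49*s/3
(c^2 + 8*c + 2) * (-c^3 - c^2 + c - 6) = -c^5 - 9*c^4 - 9*c^3 - 46*c - 12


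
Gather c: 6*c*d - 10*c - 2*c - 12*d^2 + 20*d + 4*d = c*(6*d - 12) - 12*d^2 + 24*d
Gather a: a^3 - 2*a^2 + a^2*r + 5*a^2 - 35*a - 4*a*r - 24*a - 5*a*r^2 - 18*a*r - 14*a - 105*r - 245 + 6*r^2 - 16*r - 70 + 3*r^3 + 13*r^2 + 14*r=a^3 + a^2*(r + 3) + a*(-5*r^2 - 22*r - 73) + 3*r^3 + 19*r^2 - 107*r - 315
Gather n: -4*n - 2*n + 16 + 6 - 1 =21 - 6*n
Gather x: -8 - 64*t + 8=-64*t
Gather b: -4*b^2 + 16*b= -4*b^2 + 16*b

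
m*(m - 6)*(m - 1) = m^3 - 7*m^2 + 6*m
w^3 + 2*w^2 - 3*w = w*(w - 1)*(w + 3)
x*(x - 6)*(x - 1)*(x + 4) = x^4 - 3*x^3 - 22*x^2 + 24*x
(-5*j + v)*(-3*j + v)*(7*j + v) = 105*j^3 - 41*j^2*v - j*v^2 + v^3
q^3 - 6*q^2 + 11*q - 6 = (q - 3)*(q - 2)*(q - 1)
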